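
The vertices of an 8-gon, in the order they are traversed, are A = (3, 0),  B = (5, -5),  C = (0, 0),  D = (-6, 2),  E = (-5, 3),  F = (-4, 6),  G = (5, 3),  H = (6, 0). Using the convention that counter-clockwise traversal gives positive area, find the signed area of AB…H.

Apply the shoelace formula: 2A = Σ (x_i·y_{i+1} − x_{i+1}·y_i), indices taken mod 8.
Cross-terms: -15, 0, 0, -8, -18, -42, -18, 0  ⇒  Σ = -101
Signed area = Σ/2 = -50.5 (negative ⇒ clockwise traversal).

-50.5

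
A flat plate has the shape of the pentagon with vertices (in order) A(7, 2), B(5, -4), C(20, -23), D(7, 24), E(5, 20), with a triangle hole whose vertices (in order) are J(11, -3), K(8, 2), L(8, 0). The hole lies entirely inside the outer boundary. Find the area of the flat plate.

226

Outer boundary:
Cross-terms: -38, -35, 641, 20, -130  ⇒  Σ = 458
Area = |Σ|/2 = 229.
Hole:
Apply Gauss's area formula: 2A = Σ (x_i·y_{i+1} − x_{i+1}·y_i), indices taken mod 3.
Σ = (46) + (-16) + (-24) = 6
Area = |Σ|/2 = 3.
Net area = 229 − 3 = 226.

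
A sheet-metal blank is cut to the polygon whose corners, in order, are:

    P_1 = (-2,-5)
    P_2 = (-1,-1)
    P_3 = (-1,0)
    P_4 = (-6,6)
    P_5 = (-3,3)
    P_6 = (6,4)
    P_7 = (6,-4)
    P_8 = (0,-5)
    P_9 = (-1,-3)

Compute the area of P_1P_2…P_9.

Apply the shoelace formula: 2A = Σ (x_i·y_{i+1} − x_{i+1}·y_i), indices taken mod 9.
Σ = (-3) + (-1) + (-6) + (0) + (-30) + (-48) + (-30) + (-5) + (-1) = -124
Area = |Σ|/2 = 62.

62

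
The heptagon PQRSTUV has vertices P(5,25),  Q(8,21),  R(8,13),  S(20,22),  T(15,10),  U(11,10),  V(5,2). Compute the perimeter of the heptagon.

|PQ| = √((3)² + (-4)²) = √25 = 5
|QR| = √((0)² + (-8)²) = √64 = 8
|RS| = √((12)² + (9)²) = √225 = 15
|ST| = √((-5)² + (-12)²) = √169 = 13
|TU| = √((-4)² + (0)²) = √16 = 4
|UV| = √((-6)² + (-8)²) = √100 = 10
|VP| = √((0)² + (23)²) = √529 = 23
Perimeter = 5 + 8 + 15 + 13 + 4 + 10 + 23 = 78.

78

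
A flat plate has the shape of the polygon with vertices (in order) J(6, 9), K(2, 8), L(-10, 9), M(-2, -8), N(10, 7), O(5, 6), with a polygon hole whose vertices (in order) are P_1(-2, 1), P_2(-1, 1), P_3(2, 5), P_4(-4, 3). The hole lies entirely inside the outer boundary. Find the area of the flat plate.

153

Outer boundary:
Apply Gauss's area formula: 2A = Σ (x_i·y_{i+1} − x_{i+1}·y_i), indices taken mod 6.
J→K: (6)(8) − (2)(9) = 30
K→L: (2)(9) − (-10)(8) = 98
L→M: (-10)(-8) − (-2)(9) = 98
M→N: (-2)(7) − (10)(-8) = 66
N→O: (10)(6) − (5)(7) = 25
O→J: (5)(9) − (6)(6) = 9
Σ = 326
Area = |Σ|/2 = 163.
Hole:
P_1→P_2: (-2)(1) − (-1)(1) = -1
P_2→P_3: (-1)(5) − (2)(1) = -7
P_3→P_4: (2)(3) − (-4)(5) = 26
P_4→P_1: (-4)(1) − (-2)(3) = 2
Σ = 20
Area = |Σ|/2 = 10.
Net area = 163 − 10 = 153.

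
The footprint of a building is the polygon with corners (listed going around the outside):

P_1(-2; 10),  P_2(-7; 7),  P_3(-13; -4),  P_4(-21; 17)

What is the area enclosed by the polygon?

153

Apply the shoelace (surveyor's) formula: 2A = Σ (x_i·y_{i+1} − x_{i+1}·y_i), indices taken mod 4.
Σ = (56) + (119) + (-305) + (-176) = -306
Area = |Σ|/2 = 153.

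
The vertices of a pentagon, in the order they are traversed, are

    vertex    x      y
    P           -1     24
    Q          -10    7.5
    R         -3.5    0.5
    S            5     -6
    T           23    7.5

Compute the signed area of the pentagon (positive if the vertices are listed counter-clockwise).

Σ = (232.5) + (21.25) + (18.5) + (175.5) + (559.5) = 1007.25
Signed area = Σ/2 = 503.625 (positive ⇒ counter-clockwise traversal).

503.625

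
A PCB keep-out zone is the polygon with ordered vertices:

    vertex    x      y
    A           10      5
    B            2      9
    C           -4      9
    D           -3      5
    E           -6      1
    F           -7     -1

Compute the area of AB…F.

78

Apply the surveyor's formula: 2A = Σ (x_i·y_{i+1} − x_{i+1}·y_i), indices taken mod 6.
Cross-terms: 80, 54, 7, 27, 13, -25  ⇒  Σ = 156
Area = |Σ|/2 = 78.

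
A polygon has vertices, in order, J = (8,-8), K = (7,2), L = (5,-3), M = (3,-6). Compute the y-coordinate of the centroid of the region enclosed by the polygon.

-137/33

Apply Gauss's area formula. First the cross-terms c_i = x_i·y_{i+1} − x_{i+1}·y_i:
  72, -31, -21, 24  ⇒  2A = 44, A = 22.
Then Σ (y_i + y_{i+1})·c_i = -548, so ȳ = -548 / (6·22) = -137/33.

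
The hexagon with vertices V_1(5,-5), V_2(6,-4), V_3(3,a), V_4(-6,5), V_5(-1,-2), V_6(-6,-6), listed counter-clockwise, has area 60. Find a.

1

Write out the shoelace sum; only the two edges meeting at V_3 involve a:
2·Area = [(6·a − 3·(-4)) + (3·5 − (-6)·a)] + 81
       = 12·a + 108 = 120
⇒ a = 1.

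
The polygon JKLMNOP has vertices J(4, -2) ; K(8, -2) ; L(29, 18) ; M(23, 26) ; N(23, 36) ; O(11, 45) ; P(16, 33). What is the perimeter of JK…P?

118

|JK| = √((4)² + (0)²) = √16 = 4
|KL| = √((21)² + (20)²) = √841 = 29
|LM| = √((-6)² + (8)²) = √100 = 10
|MN| = √((0)² + (10)²) = √100 = 10
|NO| = √((-12)² + (9)²) = √225 = 15
|OP| = √((5)² + (-12)²) = √169 = 13
|PJ| = √((-12)² + (-35)²) = √1369 = 37
Perimeter = 4 + 29 + 10 + 10 + 15 + 13 + 37 = 118.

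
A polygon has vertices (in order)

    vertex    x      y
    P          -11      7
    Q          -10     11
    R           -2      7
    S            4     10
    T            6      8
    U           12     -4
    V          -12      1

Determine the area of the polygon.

202

P→Q: (-11)(11) − (-10)(7) = -51
Q→R: (-10)(7) − (-2)(11) = -48
R→S: (-2)(10) − (4)(7) = -48
S→T: (4)(8) − (6)(10) = -28
T→U: (6)(-4) − (12)(8) = -120
U→V: (12)(1) − (-12)(-4) = -36
V→P: (-12)(7) − (-11)(1) = -73
Σ = -404
Area = |Σ|/2 = 202.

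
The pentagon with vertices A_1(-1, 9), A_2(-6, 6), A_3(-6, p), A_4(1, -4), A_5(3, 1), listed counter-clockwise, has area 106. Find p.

-9

The doubled signed area Σ (x_i y_{i+1} − x_{i+1} y_i) is linear in p.
With p=0 it equals 149; the coefficient of p is -7 (from the two edges through A_3).
So -7·p + 149 = 2·106 = 212 ⇒ p = -9.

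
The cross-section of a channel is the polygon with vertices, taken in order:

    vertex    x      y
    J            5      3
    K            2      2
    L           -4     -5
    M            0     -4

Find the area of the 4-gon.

19

Apply the surveyor's formula: 2A = Σ (x_i·y_{i+1} − x_{i+1}·y_i), indices taken mod 4.
J→K: (5)(2) − (2)(3) = 4
K→L: (2)(-5) − (-4)(2) = -2
L→M: (-4)(-4) − (0)(-5) = 16
M→J: (0)(3) − (5)(-4) = 20
Σ = 38
Area = |Σ|/2 = 19.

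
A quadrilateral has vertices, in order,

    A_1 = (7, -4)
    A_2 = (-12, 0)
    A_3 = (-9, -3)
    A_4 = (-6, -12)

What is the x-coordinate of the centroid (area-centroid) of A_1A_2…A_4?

Apply Gauss's area formula. First the cross-terms c_i = x_i·y_{i+1} − x_{i+1}·y_i:
  -48, 36, 90, 108  ⇒  2A = 186, A = 93.
Then Σ (x_i + x_{i+1})·c_i = -1758, so x̄ = -1758 / (6·93) = -293/93.

-293/93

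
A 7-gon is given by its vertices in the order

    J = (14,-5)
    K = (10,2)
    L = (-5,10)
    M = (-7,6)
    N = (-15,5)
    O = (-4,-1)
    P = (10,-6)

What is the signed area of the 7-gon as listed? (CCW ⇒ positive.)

193

Apply the shoelace formula: 2A = Σ (x_i·y_{i+1} − x_{i+1}·y_i), indices taken mod 7.
Σ = (78) + (110) + (40) + (55) + (35) + (34) + (34) = 386
Signed area = Σ/2 = 193 (positive ⇒ counter-clockwise traversal).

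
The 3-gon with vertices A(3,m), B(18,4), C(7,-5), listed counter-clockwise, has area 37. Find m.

Write out the shoelace sum; only the two edges meeting at A involve m:
2·Area = [(7·m − 3·(-5)) + (3·4 − 18·m)] + -118
       = -11·m + -91 = 74
⇒ m = -15.

-15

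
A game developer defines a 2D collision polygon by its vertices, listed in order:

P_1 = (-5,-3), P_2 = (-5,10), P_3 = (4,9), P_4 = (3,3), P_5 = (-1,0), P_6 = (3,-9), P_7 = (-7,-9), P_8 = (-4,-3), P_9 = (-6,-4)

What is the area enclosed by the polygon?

131

P_1→P_2: (-5)(10) − (-5)(-3) = -65
P_2→P_3: (-5)(9) − (4)(10) = -85
P_3→P_4: (4)(3) − (3)(9) = -15
P_4→P_5: (3)(0) − (-1)(3) = 3
P_5→P_6: (-1)(-9) − (3)(0) = 9
P_6→P_7: (3)(-9) − (-7)(-9) = -90
P_7→P_8: (-7)(-3) − (-4)(-9) = -15
P_8→P_9: (-4)(-4) − (-6)(-3) = -2
P_9→P_1: (-6)(-3) − (-5)(-4) = -2
Σ = -262
Area = |Σ|/2 = 131.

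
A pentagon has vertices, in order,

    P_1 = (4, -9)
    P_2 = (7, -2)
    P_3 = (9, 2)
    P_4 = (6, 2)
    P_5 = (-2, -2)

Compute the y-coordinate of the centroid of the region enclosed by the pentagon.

-289/111

Apply the shoelace (surveyor's) formula. First the cross-terms c_i = x_i·y_{i+1} − x_{i+1}·y_i:
  55, 32, 6, -8, 26  ⇒  2A = 111, A = 55.5.
Then Σ (y_i + y_{i+1})·c_i = -867, so ȳ = -867 / (6·55.5) = -289/111.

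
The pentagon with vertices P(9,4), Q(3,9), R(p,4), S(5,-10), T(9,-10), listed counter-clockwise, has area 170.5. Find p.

Write out the shoelace sum; only the two edges meeting at R involve p:
2·Area = [(3·4 − p·9) + (p·(-10) − 5·4)] + 235
       = -19·p + 227 = 341
⇒ p = -6.

-6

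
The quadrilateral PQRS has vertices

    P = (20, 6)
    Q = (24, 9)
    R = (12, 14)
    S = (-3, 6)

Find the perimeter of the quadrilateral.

58

|PQ| = √((4)² + (3)²) = √25 = 5
|QR| = √((-12)² + (5)²) = √169 = 13
|RS| = √((-15)² + (-8)²) = √289 = 17
|SP| = √((23)² + (0)²) = √529 = 23
Perimeter = 5 + 13 + 17 + 23 = 58.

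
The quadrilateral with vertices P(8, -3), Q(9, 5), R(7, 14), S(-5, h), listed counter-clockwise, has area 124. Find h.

Write out the shoelace sum; only the two edges meeting at S involve h:
2·Area = [(7·h − (-5)·14) + ((-5)·(-3) − 8·h)] + 158
       = -1·h + 243 = 248
⇒ h = -5.

-5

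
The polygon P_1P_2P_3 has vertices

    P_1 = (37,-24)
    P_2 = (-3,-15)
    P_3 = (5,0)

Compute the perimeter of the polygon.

98

|P_1P_2| = √((-40)² + (9)²) = √1681 = 41
|P_2P_3| = √((8)² + (15)²) = √289 = 17
|P_3P_1| = √((32)² + (-24)²) = √1600 = 40
Perimeter = 41 + 17 + 40 = 98.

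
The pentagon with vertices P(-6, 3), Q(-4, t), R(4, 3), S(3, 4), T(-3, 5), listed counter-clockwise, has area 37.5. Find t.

-2

The doubled signed area Σ (x_i y_{i+1} − x_{i+1} y_i) is linear in t.
With t=0 it equals 55; the coefficient of t is -10 (from the two edges through Q).
So -10·t + 55 = 2·37.5 = 75 ⇒ t = -2.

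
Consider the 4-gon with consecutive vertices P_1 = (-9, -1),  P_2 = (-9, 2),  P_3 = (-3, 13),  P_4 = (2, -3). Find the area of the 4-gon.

Apply the shoelace formula: 2A = Σ (x_i·y_{i+1} − x_{i+1}·y_i), indices taken mod 4.
P_1→P_2: (-9)(2) − (-9)(-1) = -27
P_2→P_3: (-9)(13) − (-3)(2) = -111
P_3→P_4: (-3)(-3) − (2)(13) = -17
P_4→P_1: (2)(-1) − (-9)(-3) = -29
Σ = -184
Area = |Σ|/2 = 92.

92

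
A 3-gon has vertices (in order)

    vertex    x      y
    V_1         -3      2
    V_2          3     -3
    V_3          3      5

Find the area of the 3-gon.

24

Apply the shoelace (surveyor's) formula: 2A = Σ (x_i·y_{i+1} − x_{i+1}·y_i), indices taken mod 3.
Cross-terms: 3, 24, 21  ⇒  Σ = 48
Area = |Σ|/2 = 24.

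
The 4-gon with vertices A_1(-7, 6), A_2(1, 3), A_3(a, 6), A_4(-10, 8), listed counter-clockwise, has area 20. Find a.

The doubled signed area Σ (x_i y_{i+1} − x_{i+1} y_i) is linear in a.
With a=0 it equals 35; the coefficient of a is 5 (from the two edges through A_3).
So 5·a + 35 = 2·20 = 40 ⇒ a = 1.

1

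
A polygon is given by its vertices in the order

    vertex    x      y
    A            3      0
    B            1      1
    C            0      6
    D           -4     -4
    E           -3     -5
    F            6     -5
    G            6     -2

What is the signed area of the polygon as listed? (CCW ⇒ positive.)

55

Apply the shoelace formula: 2A = Σ (x_i·y_{i+1} − x_{i+1}·y_i), indices taken mod 7.
Σ = (3) + (6) + (24) + (8) + (45) + (18) + (6) = 110
Signed area = Σ/2 = 55 (positive ⇒ counter-clockwise traversal).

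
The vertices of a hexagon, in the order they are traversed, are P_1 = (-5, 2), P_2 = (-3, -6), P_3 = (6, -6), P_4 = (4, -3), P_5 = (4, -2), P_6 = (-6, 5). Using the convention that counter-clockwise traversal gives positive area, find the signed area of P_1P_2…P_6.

60.5

P_1→P_2: (-5)(-6) − (-3)(2) = 36
P_2→P_3: (-3)(-6) − (6)(-6) = 54
P_3→P_4: (6)(-3) − (4)(-6) = 6
P_4→P_5: (4)(-2) − (4)(-3) = 4
P_5→P_6: (4)(5) − (-6)(-2) = 8
P_6→P_1: (-6)(2) − (-5)(5) = 13
Σ = 121
Signed area = Σ/2 = 60.5 (positive ⇒ counter-clockwise traversal).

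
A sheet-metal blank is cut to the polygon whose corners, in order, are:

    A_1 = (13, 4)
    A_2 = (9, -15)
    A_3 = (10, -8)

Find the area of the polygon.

Apply the shoelace (surveyor's) formula: 2A = Σ (x_i·y_{i+1} − x_{i+1}·y_i), indices taken mod 3.
A_1→A_2: (13)(-15) − (9)(4) = -231
A_2→A_3: (9)(-8) − (10)(-15) = 78
A_3→A_1: (10)(4) − (13)(-8) = 144
Σ = -9
Area = |Σ|/2 = 4.5.

4.5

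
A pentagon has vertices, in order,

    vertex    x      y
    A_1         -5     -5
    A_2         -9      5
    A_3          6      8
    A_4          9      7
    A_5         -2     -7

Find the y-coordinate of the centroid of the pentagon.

Apply the shoelace formula. First the cross-terms c_i = x_i·y_{i+1} − x_{i+1}·y_i:
  -70, -102, -30, -49, -25  ⇒  2A = -276, A = -138.
Then Σ (y_i + y_{i+1})·c_i = -1476, so ȳ = -1476 / (6·(-138)) = 41/23.

41/23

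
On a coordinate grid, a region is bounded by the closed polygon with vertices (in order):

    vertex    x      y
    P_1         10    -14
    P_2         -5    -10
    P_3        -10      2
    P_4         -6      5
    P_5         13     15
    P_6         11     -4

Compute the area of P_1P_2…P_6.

Apply the shoelace (surveyor's) formula: 2A = Σ (x_i·y_{i+1} − x_{i+1}·y_i), indices taken mod 6.
Σ = (-170) + (-110) + (-38) + (-155) + (-217) + (-114) = -804
Area = |Σ|/2 = 402.

402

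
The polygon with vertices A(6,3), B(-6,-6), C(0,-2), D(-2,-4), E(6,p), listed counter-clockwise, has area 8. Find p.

2

The doubled signed area Σ (x_i y_{i+1} − x_{i+1} y_i) is linear in p.
With p=0 it equals 32; the coefficient of p is -8 (from the two edges through E).
So -8·p + 32 = 2·8 = 16 ⇒ p = 2.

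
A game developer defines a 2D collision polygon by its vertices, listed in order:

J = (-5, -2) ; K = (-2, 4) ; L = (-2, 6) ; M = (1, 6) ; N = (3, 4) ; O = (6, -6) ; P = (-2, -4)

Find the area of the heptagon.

Σ = (-24) + (-4) + (-18) + (-14) + (-42) + (-36) + (-16) = -154
Area = |Σ|/2 = 77.

77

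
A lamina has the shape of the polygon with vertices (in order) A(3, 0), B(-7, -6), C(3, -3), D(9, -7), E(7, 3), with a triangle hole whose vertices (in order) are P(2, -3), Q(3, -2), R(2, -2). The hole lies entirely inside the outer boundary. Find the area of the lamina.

46.5

Outer boundary:
Cross-terms: -18, 39, 6, 76, -9  ⇒  Σ = 94
Area = |Σ|/2 = 47.
Hole:
Σ = (5) + (-2) + (-2) = 1
Area = |Σ|/2 = 0.5.
Net area = 47 − 0.5 = 46.5.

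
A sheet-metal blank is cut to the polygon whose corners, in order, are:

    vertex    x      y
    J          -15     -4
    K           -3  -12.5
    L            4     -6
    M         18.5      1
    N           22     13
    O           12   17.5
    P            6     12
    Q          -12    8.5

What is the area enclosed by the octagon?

607.75

Σ = (175.5) + (68) + (115) + (218.5) + (229) + (39) + (195) + (175.5) = 1215.5
Area = |Σ|/2 = 607.75.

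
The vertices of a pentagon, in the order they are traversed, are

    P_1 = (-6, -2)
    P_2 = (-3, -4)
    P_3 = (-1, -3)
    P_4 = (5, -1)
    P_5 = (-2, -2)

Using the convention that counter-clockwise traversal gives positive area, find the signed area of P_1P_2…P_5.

Apply Gauss's area formula: 2A = Σ (x_i·y_{i+1} − x_{i+1}·y_i), indices taken mod 5.
Σ = (18) + (5) + (16) + (-12) + (-8) = 19
Signed area = Σ/2 = 9.5 (positive ⇒ counter-clockwise traversal).

9.5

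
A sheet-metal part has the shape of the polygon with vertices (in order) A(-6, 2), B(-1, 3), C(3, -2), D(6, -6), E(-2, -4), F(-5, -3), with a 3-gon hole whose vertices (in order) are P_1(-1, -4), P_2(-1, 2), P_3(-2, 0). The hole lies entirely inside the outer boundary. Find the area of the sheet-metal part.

Outer boundary:
Σ = (-16) + (-7) + (-6) + (-36) + (-14) + (-28) = -107
Area = |Σ|/2 = 53.5.
Hole:
Apply the shoelace (surveyor's) formula: 2A = Σ (x_i·y_{i+1} − x_{i+1}·y_i), indices taken mod 3.
Σ = (-6) + (4) + (8) = 6
Area = |Σ|/2 = 3.
Net area = 53.5 − 3 = 50.5.

50.5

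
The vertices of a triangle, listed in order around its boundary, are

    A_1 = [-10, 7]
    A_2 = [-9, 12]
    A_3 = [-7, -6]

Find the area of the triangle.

14

Σ = (-57) + (138) + (-109) = -28
Area = |Σ|/2 = 14.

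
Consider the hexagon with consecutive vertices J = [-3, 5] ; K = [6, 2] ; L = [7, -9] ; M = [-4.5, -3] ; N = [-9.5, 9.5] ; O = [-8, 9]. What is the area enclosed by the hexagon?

Cross-terms: -36, -68, -61.5, -71.25, -9.5, -13  ⇒  Σ = -259.25
Area = |Σ|/2 = 129.625.

129.625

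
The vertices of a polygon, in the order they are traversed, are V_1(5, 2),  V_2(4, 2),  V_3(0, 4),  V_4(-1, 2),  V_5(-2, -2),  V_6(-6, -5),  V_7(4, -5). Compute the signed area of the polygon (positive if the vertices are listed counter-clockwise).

Apply Gauss's area formula: 2A = Σ (x_i·y_{i+1} − x_{i+1}·y_i), indices taken mod 7.
V_1→V_2: (5)(2) − (4)(2) = 2
V_2→V_3: (4)(4) − (0)(2) = 16
V_3→V_4: (0)(2) − (-1)(4) = 4
V_4→V_5: (-1)(-2) − (-2)(2) = 6
V_5→V_6: (-2)(-5) − (-6)(-2) = -2
V_6→V_7: (-6)(-5) − (4)(-5) = 50
V_7→V_1: (4)(2) − (5)(-5) = 33
Σ = 109
Signed area = Σ/2 = 54.5 (positive ⇒ counter-clockwise traversal).

54.5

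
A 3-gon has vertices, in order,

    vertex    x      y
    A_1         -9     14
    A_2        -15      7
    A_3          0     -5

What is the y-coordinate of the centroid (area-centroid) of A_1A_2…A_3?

16/3

Apply the surveyor's formula. First the cross-terms c_i = x_i·y_{i+1} − x_{i+1}·y_i:
  147, 75, -45  ⇒  2A = 177, A = 88.5.
Then Σ (y_i + y_{i+1})·c_i = 2832, so ȳ = 2832 / (6·88.5) = 16/3.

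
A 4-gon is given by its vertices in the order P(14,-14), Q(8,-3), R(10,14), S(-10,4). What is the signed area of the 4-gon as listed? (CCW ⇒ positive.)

Apply Gauss's area formula: 2A = Σ (x_i·y_{i+1} − x_{i+1}·y_i), indices taken mod 4.
Σ = (70) + (142) + (180) + (84) = 476
Signed area = Σ/2 = 238 (positive ⇒ counter-clockwise traversal).

238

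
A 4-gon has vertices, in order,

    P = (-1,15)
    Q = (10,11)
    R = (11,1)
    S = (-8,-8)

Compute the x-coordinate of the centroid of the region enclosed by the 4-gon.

239/120

Apply the shoelace formula. First the cross-terms c_i = x_i·y_{i+1} − x_{i+1}·y_i:
  -161, -111, -80, -128  ⇒  2A = -480, A = -240.
Then Σ (x_i + x_{i+1})·c_i = -2868, so x̄ = -2868 / (6·(-240)) = 239/120.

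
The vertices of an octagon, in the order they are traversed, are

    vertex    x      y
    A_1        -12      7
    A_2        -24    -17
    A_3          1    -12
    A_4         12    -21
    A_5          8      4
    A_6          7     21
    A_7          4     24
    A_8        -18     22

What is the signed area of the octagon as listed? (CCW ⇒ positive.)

949

Apply Gauss's area formula: 2A = Σ (x_i·y_{i+1} − x_{i+1}·y_i), indices taken mod 8.
Σ = (372) + (305) + (123) + (216) + (140) + (84) + (520) + (138) = 1898
Signed area = Σ/2 = 949 (positive ⇒ counter-clockwise traversal).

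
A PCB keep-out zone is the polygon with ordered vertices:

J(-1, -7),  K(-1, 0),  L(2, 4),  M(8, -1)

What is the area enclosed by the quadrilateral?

Σ = (-7) + (-4) + (-34) + (-57) = -102
Area = |Σ|/2 = 51.

51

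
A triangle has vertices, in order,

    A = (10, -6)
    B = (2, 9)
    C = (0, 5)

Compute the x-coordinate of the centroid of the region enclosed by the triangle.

Apply the shoelace formula. First the cross-terms c_i = x_i·y_{i+1} − x_{i+1}·y_i:
  102, 10, -50  ⇒  2A = 62, A = 31.
Then Σ (x_i + x_{i+1})·c_i = 744, so x̄ = 744 / (6·31) = 4.

4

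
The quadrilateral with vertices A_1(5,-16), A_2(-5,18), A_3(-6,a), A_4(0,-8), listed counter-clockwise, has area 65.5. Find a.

Write out the shoelace sum; only the two edges meeting at A_3 involve a:
2·Area = [((-5)·a − (-6)·18) + ((-6)·(-8) − 0·a)] + 50
       = -5·a + 206 = 131
⇒ a = 15.

15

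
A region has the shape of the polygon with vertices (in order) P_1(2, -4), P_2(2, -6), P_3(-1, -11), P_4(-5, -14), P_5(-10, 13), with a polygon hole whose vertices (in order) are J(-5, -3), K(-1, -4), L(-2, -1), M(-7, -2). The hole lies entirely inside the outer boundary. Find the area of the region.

123

Outer boundary:
P_1→P_2: (2)(-6) − (2)(-4) = -4
P_2→P_3: (2)(-11) − (-1)(-6) = -28
P_3→P_4: (-1)(-14) − (-5)(-11) = -41
P_4→P_5: (-5)(13) − (-10)(-14) = -205
P_5→P_1: (-10)(-4) − (2)(13) = 14
Σ = -264
Area = |Σ|/2 = 132.
Hole:
Apply the shoelace (surveyor's) formula: 2A = Σ (x_i·y_{i+1} − x_{i+1}·y_i), indices taken mod 4.
J→K: (-5)(-4) − (-1)(-3) = 17
K→L: (-1)(-1) − (-2)(-4) = -7
L→M: (-2)(-2) − (-7)(-1) = -3
M→J: (-7)(-3) − (-5)(-2) = 11
Σ = 18
Area = |Σ|/2 = 9.
Net area = 132 − 9 = 123.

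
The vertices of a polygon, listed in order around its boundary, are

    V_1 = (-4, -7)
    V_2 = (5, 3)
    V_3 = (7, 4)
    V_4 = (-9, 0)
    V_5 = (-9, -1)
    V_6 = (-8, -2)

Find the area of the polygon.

62.5

Σ = (23) + (-1) + (36) + (9) + (10) + (48) = 125
Area = |Σ|/2 = 62.5.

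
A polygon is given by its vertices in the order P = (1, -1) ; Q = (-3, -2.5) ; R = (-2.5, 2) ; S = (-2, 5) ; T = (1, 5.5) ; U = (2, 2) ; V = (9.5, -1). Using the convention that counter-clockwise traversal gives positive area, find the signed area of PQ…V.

-40.375

Σ = (-5.5) + (-12.25) + (-8.5) + (-16) + (-9) + (-21) + (-8.5) = -80.75
Signed area = Σ/2 = -40.375 (negative ⇒ clockwise traversal).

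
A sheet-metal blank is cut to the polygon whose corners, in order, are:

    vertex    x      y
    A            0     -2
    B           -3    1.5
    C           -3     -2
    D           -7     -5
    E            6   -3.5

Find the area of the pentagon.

24

Apply the shoelace formula: 2A = Σ (x_i·y_{i+1} − x_{i+1}·y_i), indices taken mod 5.
Σ = (-6) + (10.5) + (1) + (54.5) + (-12) = 48
Area = |Σ|/2 = 24.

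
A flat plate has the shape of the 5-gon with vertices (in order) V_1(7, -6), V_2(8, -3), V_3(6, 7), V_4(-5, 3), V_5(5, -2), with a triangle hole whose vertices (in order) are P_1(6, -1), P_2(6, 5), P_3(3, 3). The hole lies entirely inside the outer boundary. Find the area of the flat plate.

57.5

Outer boundary:
Σ = (27) + (74) + (53) + (-5) + (-16) = 133
Area = |Σ|/2 = 66.5.
Hole:
Apply the surveyor's formula: 2A = Σ (x_i·y_{i+1} − x_{i+1}·y_i), indices taken mod 3.
Σ = (36) + (3) + (-21) = 18
Area = |Σ|/2 = 9.
Net area = 66.5 − 9 = 57.5.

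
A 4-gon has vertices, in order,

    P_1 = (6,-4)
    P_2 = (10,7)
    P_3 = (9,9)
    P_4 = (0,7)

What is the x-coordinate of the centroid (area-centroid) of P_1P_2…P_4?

Apply the shoelace (surveyor's) formula. First the cross-terms c_i = x_i·y_{i+1} − x_{i+1}·y_i:
  82, 27, 63, -42  ⇒  2A = 130, A = 65.
Then Σ (x_i + x_{i+1})·c_i = 2140, so x̄ = 2140 / (6·65) = 214/39.

214/39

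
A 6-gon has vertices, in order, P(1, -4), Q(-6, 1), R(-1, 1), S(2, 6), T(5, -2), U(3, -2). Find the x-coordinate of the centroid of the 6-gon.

Apply the shoelace (surveyor's) formula. First the cross-terms c_i = x_i·y_{i+1} − x_{i+1}·y_i:
  -23, -5, -8, -34, -4, -10  ⇒  2A = -84, A = -42.
Then Σ (x_i + x_{i+1})·c_i = -168, so x̄ = -168 / (6·(-42)) = 2/3.

2/3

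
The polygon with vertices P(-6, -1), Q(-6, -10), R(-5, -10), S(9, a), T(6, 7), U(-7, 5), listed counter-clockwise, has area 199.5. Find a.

-6

Write out the shoelace sum; only the two edges meeting at S involve a:
2·Area = [((-5)·a − 9·(-10)) + (9·7 − 6·a)] + 180
       = -11·a + 333 = 399
⇒ a = -6.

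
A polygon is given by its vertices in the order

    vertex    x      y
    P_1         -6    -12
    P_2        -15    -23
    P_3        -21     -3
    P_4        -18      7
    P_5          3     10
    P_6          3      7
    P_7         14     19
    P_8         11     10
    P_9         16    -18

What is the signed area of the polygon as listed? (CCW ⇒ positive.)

Apply the surveyor's formula: 2A = Σ (x_i·y_{i+1} − x_{i+1}·y_i), indices taken mod 9.
Σ = (-42) + (-438) + (-201) + (-201) + (-9) + (-41) + (-69) + (-358) + (-300) = -1659
Signed area = Σ/2 = -829.5 (negative ⇒ clockwise traversal).

-829.5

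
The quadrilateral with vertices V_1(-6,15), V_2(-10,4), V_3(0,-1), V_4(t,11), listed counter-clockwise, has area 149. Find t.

Write out the shoelace sum; only the two edges meeting at V_4 involve t:
2·Area = [(0·11 − t·(-1)) + (t·15 − (-6)·11)] + 136
       = 16·t + 202 = 298
⇒ t = 6.

6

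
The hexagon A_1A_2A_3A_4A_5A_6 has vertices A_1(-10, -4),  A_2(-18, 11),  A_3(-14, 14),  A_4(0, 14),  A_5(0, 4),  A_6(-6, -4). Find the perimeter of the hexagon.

60

|A_1A_2| = √((-8)² + (15)²) = √289 = 17
|A_2A_3| = √((4)² + (3)²) = √25 = 5
|A_3A_4| = √((14)² + (0)²) = √196 = 14
|A_4A_5| = √((0)² + (-10)²) = √100 = 10
|A_5A_6| = √((-6)² + (-8)²) = √100 = 10
|A_6A_1| = √((-4)² + (0)²) = √16 = 4
Perimeter = 17 + 5 + 14 + 10 + 10 + 4 = 60.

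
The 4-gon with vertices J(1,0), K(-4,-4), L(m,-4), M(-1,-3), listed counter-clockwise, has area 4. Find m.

The doubled signed area Σ (x_i y_{i+1} − x_{i+1} y_i) is linear in m.
With m=0 it equals 11; the coefficient of m is 1 (from the two edges through L).
So 1·m + 11 = 2·4 = 8 ⇒ m = -3.

-3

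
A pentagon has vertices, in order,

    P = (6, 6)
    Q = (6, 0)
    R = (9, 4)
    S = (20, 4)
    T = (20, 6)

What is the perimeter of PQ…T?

38

|PQ| = √((0)² + (-6)²) = √36 = 6
|QR| = √((3)² + (4)²) = √25 = 5
|RS| = √((11)² + (0)²) = √121 = 11
|ST| = √((0)² + (2)²) = √4 = 2
|TP| = √((-14)² + (0)²) = √196 = 14
Perimeter = 6 + 5 + 11 + 2 + 14 = 38.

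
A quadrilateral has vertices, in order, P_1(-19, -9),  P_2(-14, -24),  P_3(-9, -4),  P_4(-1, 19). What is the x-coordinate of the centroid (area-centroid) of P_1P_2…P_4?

-2572/219

Apply Gauss's area formula. First the cross-terms c_i = x_i·y_{i+1} − x_{i+1}·y_i:
  330, -160, -175, 370  ⇒  2A = 365, A = 182.5.
Then Σ (x_i + x_{i+1})·c_i = -12860, so x̄ = -12860 / (6·182.5) = -2572/219.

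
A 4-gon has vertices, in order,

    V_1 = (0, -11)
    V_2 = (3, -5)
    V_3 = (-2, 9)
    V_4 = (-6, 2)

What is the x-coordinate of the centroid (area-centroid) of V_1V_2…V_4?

Apply the surveyor's formula. First the cross-terms c_i = x_i·y_{i+1} − x_{i+1}·y_i:
  33, 17, 50, 66  ⇒  2A = 166, A = 83.
Then Σ (x_i + x_{i+1})·c_i = -680, so x̄ = -680 / (6·83) = -340/249.

-340/249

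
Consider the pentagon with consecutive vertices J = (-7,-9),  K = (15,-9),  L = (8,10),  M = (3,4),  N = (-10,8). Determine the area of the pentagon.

316

J→K: (-7)(-9) − (15)(-9) = 198
K→L: (15)(10) − (8)(-9) = 222
L→M: (8)(4) − (3)(10) = 2
M→N: (3)(8) − (-10)(4) = 64
N→J: (-10)(-9) − (-7)(8) = 146
Σ = 632
Area = |Σ|/2 = 316.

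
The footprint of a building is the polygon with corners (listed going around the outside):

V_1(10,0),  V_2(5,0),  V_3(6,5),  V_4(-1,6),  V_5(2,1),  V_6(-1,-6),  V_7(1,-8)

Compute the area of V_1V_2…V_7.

68

Cross-terms: 0, 25, 41, -13, -11, 14, 80  ⇒  Σ = 136
Area = |Σ|/2 = 68.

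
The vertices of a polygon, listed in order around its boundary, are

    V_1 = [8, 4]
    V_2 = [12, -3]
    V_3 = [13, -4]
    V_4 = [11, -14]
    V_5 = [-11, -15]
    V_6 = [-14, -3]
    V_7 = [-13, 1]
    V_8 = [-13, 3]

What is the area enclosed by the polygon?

V_1→V_2: (8)(-3) − (12)(4) = -72
V_2→V_3: (12)(-4) − (13)(-3) = -9
V_3→V_4: (13)(-14) − (11)(-4) = -138
V_4→V_5: (11)(-15) − (-11)(-14) = -319
V_5→V_6: (-11)(-3) − (-14)(-15) = -177
V_6→V_7: (-14)(1) − (-13)(-3) = -53
V_7→V_8: (-13)(3) − (-13)(1) = -26
V_8→V_1: (-13)(4) − (8)(3) = -76
Σ = -870
Area = |Σ|/2 = 435.

435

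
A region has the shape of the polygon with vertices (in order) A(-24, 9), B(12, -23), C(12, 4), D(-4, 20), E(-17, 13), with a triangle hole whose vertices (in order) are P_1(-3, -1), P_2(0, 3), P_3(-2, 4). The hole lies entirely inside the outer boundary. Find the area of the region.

730

Outer boundary:
Apply the shoelace formula: 2A = Σ (x_i·y_{i+1} − x_{i+1}·y_i), indices taken mod 5.
Cross-terms: 444, 324, 256, 288, 159  ⇒  Σ = 1471
Area = |Σ|/2 = 735.5.
Hole:
Cross-terms: -9, 6, 14  ⇒  Σ = 11
Area = |Σ|/2 = 5.5.
Net area = 735.5 − 5.5 = 730.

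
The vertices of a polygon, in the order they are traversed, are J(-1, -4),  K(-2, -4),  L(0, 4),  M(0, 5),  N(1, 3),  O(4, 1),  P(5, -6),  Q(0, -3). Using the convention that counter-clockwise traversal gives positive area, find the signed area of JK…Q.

J→K: (-1)(-4) − (-2)(-4) = -4
K→L: (-2)(4) − (0)(-4) = -8
L→M: (0)(5) − (0)(4) = 0
M→N: (0)(3) − (1)(5) = -5
N→O: (1)(1) − (4)(3) = -11
O→P: (4)(-6) − (5)(1) = -29
P→Q: (5)(-3) − (0)(-6) = -15
Q→J: (0)(-4) − (-1)(-3) = -3
Σ = -75
Signed area = Σ/2 = -37.5 (negative ⇒ clockwise traversal).

-37.5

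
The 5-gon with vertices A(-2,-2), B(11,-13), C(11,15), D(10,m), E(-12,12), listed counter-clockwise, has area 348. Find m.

Write out the shoelace sum; only the two edges meeting at D involve m:
2·Area = [(11·m − 10·15) + (10·12 − (-12)·m)] + 404
       = 23·m + 374 = 696
⇒ m = 14.

14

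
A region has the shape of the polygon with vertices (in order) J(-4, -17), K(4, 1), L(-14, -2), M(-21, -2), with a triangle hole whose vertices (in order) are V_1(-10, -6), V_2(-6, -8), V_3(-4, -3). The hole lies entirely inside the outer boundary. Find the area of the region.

Outer boundary:
Apply the surveyor's formula: 2A = Σ (x_i·y_{i+1} − x_{i+1}·y_i), indices taken mod 4.
Cross-terms: 64, 6, -14, 349  ⇒  Σ = 405
Area = |Σ|/2 = 202.5.
Hole:
Σ = (44) + (-14) + (-6) = 24
Area = |Σ|/2 = 12.
Net area = 202.5 − 12 = 190.5.

190.5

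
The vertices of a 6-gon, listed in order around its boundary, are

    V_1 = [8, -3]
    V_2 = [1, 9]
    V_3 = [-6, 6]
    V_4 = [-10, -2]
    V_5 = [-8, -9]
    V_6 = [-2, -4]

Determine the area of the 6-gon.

166.5

Σ = (75) + (60) + (72) + (74) + (14) + (38) = 333
Area = |Σ|/2 = 166.5.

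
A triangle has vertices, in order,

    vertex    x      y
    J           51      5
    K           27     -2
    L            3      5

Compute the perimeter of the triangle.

98

|JK| = √((-24)² + (-7)²) = √625 = 25
|KL| = √((-24)² + (7)²) = √625 = 25
|LJ| = √((48)² + (0)²) = √2304 = 48
Perimeter = 25 + 25 + 48 = 98.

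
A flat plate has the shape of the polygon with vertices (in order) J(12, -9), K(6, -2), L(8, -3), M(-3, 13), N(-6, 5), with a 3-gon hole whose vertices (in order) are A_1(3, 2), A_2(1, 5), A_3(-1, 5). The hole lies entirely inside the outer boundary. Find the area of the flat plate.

87

Outer boundary:
Apply the shoelace formula: 2A = Σ (x_i·y_{i+1} − x_{i+1}·y_i), indices taken mod 5.
Σ = (30) + (-2) + (95) + (63) + (-6) = 180
Area = |Σ|/2 = 90.
Hole:
Apply Gauss's area formula: 2A = Σ (x_i·y_{i+1} − x_{i+1}·y_i), indices taken mod 3.
A_1→A_2: (3)(5) − (1)(2) = 13
A_2→A_3: (1)(5) − (-1)(5) = 10
A_3→A_1: (-1)(2) − (3)(5) = -17
Σ = 6
Area = |Σ|/2 = 3.
Net area = 90 − 3 = 87.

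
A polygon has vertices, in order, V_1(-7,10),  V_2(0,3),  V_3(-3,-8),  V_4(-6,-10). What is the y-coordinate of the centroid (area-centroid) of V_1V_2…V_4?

Apply the shoelace formula. First the cross-terms c_i = x_i·y_{i+1} − x_{i+1}·y_i:
  -21, 9, -18, -130  ⇒  2A = -160, A = -80.
Then Σ (y_i + y_{i+1})·c_i = 6, so ȳ = 6 / (6·(-80)) = -0.0125.

-0.0125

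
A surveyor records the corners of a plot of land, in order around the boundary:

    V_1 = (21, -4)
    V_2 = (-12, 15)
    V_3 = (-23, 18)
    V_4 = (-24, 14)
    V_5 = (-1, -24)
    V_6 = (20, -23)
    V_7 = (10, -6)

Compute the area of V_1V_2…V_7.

897.5

Σ = (267) + (129) + (110) + (590) + (503) + (110) + (86) = 1795
Area = |Σ|/2 = 897.5.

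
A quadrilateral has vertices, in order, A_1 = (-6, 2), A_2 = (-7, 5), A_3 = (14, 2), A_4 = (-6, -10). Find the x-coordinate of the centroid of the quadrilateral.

Apply the surveyor's formula. First the cross-terms c_i = x_i·y_{i+1} − x_{i+1}·y_i:
  -16, -84, -128, -72  ⇒  2A = -300, A = -150.
Then Σ (x_i + x_{i+1})·c_i = -540, so x̄ = -540 / (6·(-150)) = 0.6.

0.6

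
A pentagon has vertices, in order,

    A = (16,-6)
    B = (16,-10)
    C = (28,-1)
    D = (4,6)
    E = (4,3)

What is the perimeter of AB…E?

62

|AB| = √((0)² + (-4)²) = √16 = 4
|BC| = √((12)² + (9)²) = √225 = 15
|CD| = √((-24)² + (7)²) = √625 = 25
|DE| = √((0)² + (-3)²) = √9 = 3
|EA| = √((12)² + (-9)²) = √225 = 15
Perimeter = 4 + 15 + 25 + 3 + 15 = 62.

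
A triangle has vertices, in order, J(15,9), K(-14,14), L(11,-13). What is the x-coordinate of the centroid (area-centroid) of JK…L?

Apply the shoelace formula. First the cross-terms c_i = x_i·y_{i+1} − x_{i+1}·y_i:
  336, 28, 294  ⇒  2A = 658, A = 329.
Then Σ (x_i + x_{i+1})·c_i = 7896, so x̄ = 7896 / (6·329) = 4.

4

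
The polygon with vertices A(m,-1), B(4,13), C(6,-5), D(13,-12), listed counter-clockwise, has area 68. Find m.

Write out the shoelace sum; only the two edges meeting at A involve m:
2·Area = [(13·(-1) − m·(-12)) + (m·13 − 4·(-1))] + -105
       = 25·m + -114 = 136
⇒ m = 10.

10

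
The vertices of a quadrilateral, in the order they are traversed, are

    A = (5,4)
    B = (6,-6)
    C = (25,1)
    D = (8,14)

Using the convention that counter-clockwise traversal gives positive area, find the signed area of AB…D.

Apply the shoelace (surveyor's) formula: 2A = Σ (x_i·y_{i+1} − x_{i+1}·y_i), indices taken mod 4.
Cross-terms: -54, 156, 342, -38  ⇒  Σ = 406
Signed area = Σ/2 = 203 (positive ⇒ counter-clockwise traversal).

203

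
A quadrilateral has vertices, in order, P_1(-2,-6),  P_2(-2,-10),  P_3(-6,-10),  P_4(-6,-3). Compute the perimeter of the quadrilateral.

|P_1P_2| = √((0)² + (-4)²) = √16 = 4
|P_2P_3| = √((-4)² + (0)²) = √16 = 4
|P_3P_4| = √((0)² + (7)²) = √49 = 7
|P_4P_1| = √((4)² + (-3)²) = √25 = 5
Perimeter = 4 + 4 + 7 + 5 = 20.

20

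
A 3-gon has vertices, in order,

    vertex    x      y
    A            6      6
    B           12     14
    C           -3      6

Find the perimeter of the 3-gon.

|AB| = √((6)² + (8)²) = √100 = 10
|BC| = √((-15)² + (-8)²) = √289 = 17
|CA| = √((9)² + (0)²) = √81 = 9
Perimeter = 10 + 17 + 9 = 36.

36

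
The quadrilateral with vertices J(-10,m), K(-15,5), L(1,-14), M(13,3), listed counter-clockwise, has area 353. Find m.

12

The doubled signed area Σ (x_i y_{i+1} − x_{i+1} y_i) is linear in m.
With m=0 it equals 370; the coefficient of m is 28 (from the two edges through J).
So 28·m + 370 = 2·353 = 706 ⇒ m = 12.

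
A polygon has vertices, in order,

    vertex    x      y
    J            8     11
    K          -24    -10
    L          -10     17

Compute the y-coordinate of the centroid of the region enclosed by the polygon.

Apply the surveyor's formula. First the cross-terms c_i = x_i·y_{i+1} − x_{i+1}·y_i:
  184, -508, -246  ⇒  2A = -570, A = -285.
Then Σ (y_i + y_{i+1})·c_i = -10260, so ȳ = -10260 / (6·(-285)) = 6.

6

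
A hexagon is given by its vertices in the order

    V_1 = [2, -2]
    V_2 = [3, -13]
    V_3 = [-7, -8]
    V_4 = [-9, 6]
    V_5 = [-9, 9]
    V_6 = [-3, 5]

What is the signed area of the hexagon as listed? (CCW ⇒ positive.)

-149

Apply Gauss's area formula: 2A = Σ (x_i·y_{i+1} − x_{i+1}·y_i), indices taken mod 6.
V_1→V_2: (2)(-13) − (3)(-2) = -20
V_2→V_3: (3)(-8) − (-7)(-13) = -115
V_3→V_4: (-7)(6) − (-9)(-8) = -114
V_4→V_5: (-9)(9) − (-9)(6) = -27
V_5→V_6: (-9)(5) − (-3)(9) = -18
V_6→V_1: (-3)(-2) − (2)(5) = -4
Σ = -298
Signed area = Σ/2 = -149 (negative ⇒ clockwise traversal).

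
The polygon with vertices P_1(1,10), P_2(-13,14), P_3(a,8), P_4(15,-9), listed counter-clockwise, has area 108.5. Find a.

The doubled signed area Σ (x_i y_{i+1} − x_{i+1} y_i) is linear in a.
With a=0 it equals 79; the coefficient of a is -23 (from the two edges through P_3).
So -23·a + 79 = 2·108.5 = 217 ⇒ a = -6.

-6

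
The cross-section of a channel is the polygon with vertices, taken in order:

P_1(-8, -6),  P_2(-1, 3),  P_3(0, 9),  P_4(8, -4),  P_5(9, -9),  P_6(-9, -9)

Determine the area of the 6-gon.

163.5

Apply Gauss's area formula: 2A = Σ (x_i·y_{i+1} − x_{i+1}·y_i), indices taken mod 6.
Σ = (-30) + (-9) + (-72) + (-36) + (-162) + (-18) = -327
Area = |Σ|/2 = 163.5.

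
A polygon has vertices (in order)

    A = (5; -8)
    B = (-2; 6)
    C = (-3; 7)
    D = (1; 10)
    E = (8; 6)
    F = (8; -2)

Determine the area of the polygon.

105.5

A→B: (5)(6) − (-2)(-8) = 14
B→C: (-2)(7) − (-3)(6) = 4
C→D: (-3)(10) − (1)(7) = -37
D→E: (1)(6) − (8)(10) = -74
E→F: (8)(-2) − (8)(6) = -64
F→A: (8)(-8) − (5)(-2) = -54
Σ = -211
Area = |Σ|/2 = 105.5.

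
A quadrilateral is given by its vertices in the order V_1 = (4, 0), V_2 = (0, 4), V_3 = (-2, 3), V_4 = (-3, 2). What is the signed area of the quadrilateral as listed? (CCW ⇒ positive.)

10.5

Apply the surveyor's formula: 2A = Σ (x_i·y_{i+1} − x_{i+1}·y_i), indices taken mod 4.
Σ = (16) + (8) + (5) + (-8) = 21
Signed area = Σ/2 = 10.5 (positive ⇒ counter-clockwise traversal).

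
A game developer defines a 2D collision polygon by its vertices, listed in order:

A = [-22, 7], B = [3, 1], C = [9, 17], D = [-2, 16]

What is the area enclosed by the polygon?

257.5

Apply the shoelace formula: 2A = Σ (x_i·y_{i+1} − x_{i+1}·y_i), indices taken mod 4.
Cross-terms: -43, 42, 178, 338  ⇒  Σ = 515
Area = |Σ|/2 = 257.5.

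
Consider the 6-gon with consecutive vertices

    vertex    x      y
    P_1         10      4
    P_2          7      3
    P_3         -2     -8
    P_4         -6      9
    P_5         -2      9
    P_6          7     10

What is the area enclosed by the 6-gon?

152.5

P_1→P_2: (10)(3) − (7)(4) = 2
P_2→P_3: (7)(-8) − (-2)(3) = -50
P_3→P_4: (-2)(9) − (-6)(-8) = -66
P_4→P_5: (-6)(9) − (-2)(9) = -36
P_5→P_6: (-2)(10) − (7)(9) = -83
P_6→P_1: (7)(4) − (10)(10) = -72
Σ = -305
Area = |Σ|/2 = 152.5.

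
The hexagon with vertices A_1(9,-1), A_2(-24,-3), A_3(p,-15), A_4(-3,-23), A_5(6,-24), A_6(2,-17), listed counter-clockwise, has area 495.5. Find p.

-21

The doubled signed area Σ (x_i y_{i+1} − x_{i+1} y_i) is linear in p.
With p=0 it equals 571; the coefficient of p is -20 (from the two edges through A_3).
So -20·p + 571 = 2·495.5 = 991 ⇒ p = -21.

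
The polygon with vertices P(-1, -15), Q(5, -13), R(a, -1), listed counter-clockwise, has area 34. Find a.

Write out the shoelace sum; only the two edges meeting at R involve a:
2·Area = [(5·(-1) − a·(-13)) + (a·(-15) − (-1)·(-1))] + 88
       = -2·a + 82 = 68
⇒ a = 7.

7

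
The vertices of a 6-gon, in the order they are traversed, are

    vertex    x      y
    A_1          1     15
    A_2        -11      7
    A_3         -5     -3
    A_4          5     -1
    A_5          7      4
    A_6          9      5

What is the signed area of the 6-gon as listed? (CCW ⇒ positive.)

208

Apply the surveyor's formula: 2A = Σ (x_i·y_{i+1} − x_{i+1}·y_i), indices taken mod 6.
A_1→A_2: (1)(7) − (-11)(15) = 172
A_2→A_3: (-11)(-3) − (-5)(7) = 68
A_3→A_4: (-5)(-1) − (5)(-3) = 20
A_4→A_5: (5)(4) − (7)(-1) = 27
A_5→A_6: (7)(5) − (9)(4) = -1
A_6→A_1: (9)(15) − (1)(5) = 130
Σ = 416
Signed area = Σ/2 = 208 (positive ⇒ counter-clockwise traversal).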